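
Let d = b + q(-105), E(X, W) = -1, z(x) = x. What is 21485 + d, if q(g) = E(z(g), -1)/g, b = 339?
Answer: 2291521/105 ≈ 21824.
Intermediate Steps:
q(g) = -1/g
d = 35596/105 (d = 339 - 1/(-105) = 339 - 1*(-1/105) = 339 + 1/105 = 35596/105 ≈ 339.01)
21485 + d = 21485 + 35596/105 = 2291521/105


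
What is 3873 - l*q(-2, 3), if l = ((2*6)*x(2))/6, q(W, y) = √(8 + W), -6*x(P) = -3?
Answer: 3873 - √6 ≈ 3870.6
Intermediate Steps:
x(P) = ½ (x(P) = -⅙*(-3) = ½)
l = 1 (l = ((2*6)*(½))/6 = (12*(½))*(⅙) = 6*(⅙) = 1)
3873 - l*q(-2, 3) = 3873 - √(8 - 2) = 3873 - √6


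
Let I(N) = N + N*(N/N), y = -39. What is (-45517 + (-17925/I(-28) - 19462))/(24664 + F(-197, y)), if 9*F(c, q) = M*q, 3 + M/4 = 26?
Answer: -10862697/4076576 ≈ -2.6647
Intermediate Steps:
M = 92 (M = -12 + 4*26 = -12 + 104 = 92)
F(c, q) = 92*q/9 (F(c, q) = (92*q)/9 = 92*q/9)
I(N) = 2*N (I(N) = N + N*1 = N + N = 2*N)
(-45517 + (-17925/I(-28) - 19462))/(24664 + F(-197, y)) = (-45517 + (-17925/(2*(-28)) - 19462))/(24664 + (92/9)*(-39)) = (-45517 + (-17925/(-56) - 19462))/(24664 - 1196/3) = (-45517 + (-17925*(-1/56) - 19462))/(72796/3) = (-45517 + (17925/56 - 19462))*(3/72796) = (-45517 - 1071947/56)*(3/72796) = -3620899/56*3/72796 = -10862697/4076576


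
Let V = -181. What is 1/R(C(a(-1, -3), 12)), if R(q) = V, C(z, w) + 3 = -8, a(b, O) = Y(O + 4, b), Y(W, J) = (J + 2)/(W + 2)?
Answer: -1/181 ≈ -0.0055249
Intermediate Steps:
Y(W, J) = (2 + J)/(2 + W)
a(b, O) = (2 + b)/(6 + O) (a(b, O) = (2 + b)/(2 + (O + 4)) = (2 + b)/(2 + (4 + O)) = (2 + b)/(6 + O))
C(z, w) = -11 (C(z, w) = -3 - 8 = -11)
R(q) = -181
1/R(C(a(-1, -3), 12)) = 1/(-181) = -1/181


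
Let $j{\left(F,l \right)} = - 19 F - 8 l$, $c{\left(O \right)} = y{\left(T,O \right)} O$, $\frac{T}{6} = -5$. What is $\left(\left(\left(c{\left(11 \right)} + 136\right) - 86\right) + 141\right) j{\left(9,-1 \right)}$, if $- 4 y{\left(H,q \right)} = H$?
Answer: $- \frac{89161}{2} \approx -44581.0$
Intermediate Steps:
$T = -30$ ($T = 6 \left(-5\right) = -30$)
$y{\left(H,q \right)} = - \frac{H}{4}$
$c{\left(O \right)} = \frac{15 O}{2}$ ($c{\left(O \right)} = \left(- \frac{1}{4}\right) \left(-30\right) O = \frac{15 O}{2}$)
$\left(\left(\left(c{\left(11 \right)} + 136\right) - 86\right) + 141\right) j{\left(9,-1 \right)} = \left(\left(\left(\frac{15}{2} \cdot 11 + 136\right) - 86\right) + 141\right) \left(\left(-19\right) 9 - -8\right) = \left(\left(\left(\frac{165}{2} + 136\right) - 86\right) + 141\right) \left(-171 + 8\right) = \left(\left(\frac{437}{2} - 86\right) + 141\right) \left(-163\right) = \left(\frac{265}{2} + 141\right) \left(-163\right) = \frac{547}{2} \left(-163\right) = - \frac{89161}{2}$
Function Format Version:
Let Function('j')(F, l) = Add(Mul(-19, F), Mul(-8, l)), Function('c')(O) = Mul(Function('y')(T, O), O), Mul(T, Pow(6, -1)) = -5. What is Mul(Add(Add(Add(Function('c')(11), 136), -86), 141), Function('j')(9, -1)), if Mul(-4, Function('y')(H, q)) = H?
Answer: Rational(-89161, 2) ≈ -44581.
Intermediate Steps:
T = -30 (T = Mul(6, -5) = -30)
Function('y')(H, q) = Mul(Rational(-1, 4), H)
Function('c')(O) = Mul(Rational(15, 2), O) (Function('c')(O) = Mul(Mul(Rational(-1, 4), -30), O) = Mul(Rational(15, 2), O))
Mul(Add(Add(Add(Function('c')(11), 136), -86), 141), Function('j')(9, -1)) = Mul(Add(Add(Add(Mul(Rational(15, 2), 11), 136), -86), 141), Add(Mul(-19, 9), Mul(-8, -1))) = Mul(Add(Add(Add(Rational(165, 2), 136), -86), 141), Add(-171, 8)) = Mul(Add(Add(Rational(437, 2), -86), 141), -163) = Mul(Add(Rational(265, 2), 141), -163) = Mul(Rational(547, 2), -163) = Rational(-89161, 2)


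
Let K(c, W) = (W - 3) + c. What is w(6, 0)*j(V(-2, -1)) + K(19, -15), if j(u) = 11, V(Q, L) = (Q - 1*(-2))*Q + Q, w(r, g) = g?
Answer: 1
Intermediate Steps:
V(Q, L) = Q + Q*(2 + Q) (V(Q, L) = (Q + 2)*Q + Q = (2 + Q)*Q + Q = Q*(2 + Q) + Q = Q + Q*(2 + Q))
K(c, W) = -3 + W + c (K(c, W) = (-3 + W) + c = -3 + W + c)
w(6, 0)*j(V(-2, -1)) + K(19, -15) = 0*11 + (-3 - 15 + 19) = 0 + 1 = 1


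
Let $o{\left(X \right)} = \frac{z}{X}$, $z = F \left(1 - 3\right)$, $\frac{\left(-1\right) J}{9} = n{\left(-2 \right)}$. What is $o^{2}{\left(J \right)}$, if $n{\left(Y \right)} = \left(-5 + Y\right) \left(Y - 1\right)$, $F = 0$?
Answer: $0$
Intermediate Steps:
$n{\left(Y \right)} = \left(-1 + Y\right) \left(-5 + Y\right)$ ($n{\left(Y \right)} = \left(-5 + Y\right) \left(-1 + Y\right) = \left(-1 + Y\right) \left(-5 + Y\right)$)
$J = -189$ ($J = - 9 \left(5 + \left(-2\right)^{2} - -12\right) = - 9 \left(5 + 4 + 12\right) = \left(-9\right) 21 = -189$)
$z = 0$ ($z = 0 \left(1 - 3\right) = 0 \left(-2\right) = 0$)
$o{\left(X \right)} = 0$ ($o{\left(X \right)} = \frac{0}{X} = 0$)
$o^{2}{\left(J \right)} = 0^{2} = 0$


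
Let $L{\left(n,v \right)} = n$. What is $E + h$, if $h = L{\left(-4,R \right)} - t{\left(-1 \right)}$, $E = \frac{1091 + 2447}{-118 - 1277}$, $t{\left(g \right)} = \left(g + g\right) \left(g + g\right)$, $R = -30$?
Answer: $- \frac{14698}{1395} \approx -10.536$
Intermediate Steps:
$t{\left(g \right)} = 4 g^{2}$ ($t{\left(g \right)} = 2 g 2 g = 4 g^{2}$)
$E = - \frac{3538}{1395}$ ($E = \frac{3538}{-1395} = 3538 \left(- \frac{1}{1395}\right) = - \frac{3538}{1395} \approx -2.5362$)
$h = -8$ ($h = -4 - 4 \left(-1\right)^{2} = -4 - 4 \cdot 1 = -4 - 4 = -8$)
$E + h = - \frac{3538}{1395} - 8 = - \frac{14698}{1395}$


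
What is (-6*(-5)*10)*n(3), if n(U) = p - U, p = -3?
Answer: -1800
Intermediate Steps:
n(U) = -3 - U
(-6*(-5)*10)*n(3) = (-6*(-5)*10)*(-3 - 1*3) = (30*10)*(-3 - 3) = 300*(-6) = -1800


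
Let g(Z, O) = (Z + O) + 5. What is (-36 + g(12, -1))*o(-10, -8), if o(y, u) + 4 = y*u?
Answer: -1520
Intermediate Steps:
o(y, u) = -4 + u*y (o(y, u) = -4 + y*u = -4 + u*y)
g(Z, O) = 5 + O + Z (g(Z, O) = (O + Z) + 5 = 5 + O + Z)
(-36 + g(12, -1))*o(-10, -8) = (-36 + (5 - 1 + 12))*(-4 - 8*(-10)) = (-36 + 16)*(-4 + 80) = -20*76 = -1520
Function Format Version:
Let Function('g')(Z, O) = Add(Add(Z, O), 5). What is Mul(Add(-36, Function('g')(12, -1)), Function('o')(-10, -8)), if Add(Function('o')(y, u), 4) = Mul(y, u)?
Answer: -1520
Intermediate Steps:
Function('o')(y, u) = Add(-4, Mul(u, y)) (Function('o')(y, u) = Add(-4, Mul(y, u)) = Add(-4, Mul(u, y)))
Function('g')(Z, O) = Add(5, O, Z) (Function('g')(Z, O) = Add(Add(O, Z), 5) = Add(5, O, Z))
Mul(Add(-36, Function('g')(12, -1)), Function('o')(-10, -8)) = Mul(Add(-36, Add(5, -1, 12)), Add(-4, Mul(-8, -10))) = Mul(Add(-36, 16), Add(-4, 80)) = Mul(-20, 76) = -1520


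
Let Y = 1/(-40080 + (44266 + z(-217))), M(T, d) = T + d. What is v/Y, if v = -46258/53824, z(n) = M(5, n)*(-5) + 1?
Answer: -121357863/26912 ≈ -4509.4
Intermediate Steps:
z(n) = -24 - 5*n (z(n) = (5 + n)*(-5) + 1 = (-25 - 5*n) + 1 = -24 - 5*n)
v = -23129/26912 (v = -46258*1/53824 = -23129/26912 ≈ -0.85943)
Y = 1/5247 (Y = 1/(-40080 + (44266 + (-24 - 5*(-217)))) = 1/(-40080 + (44266 + (-24 + 1085))) = 1/(-40080 + (44266 + 1061)) = 1/(-40080 + 45327) = 1/5247 ≈ 0.00019059)
v/Y = -23129/(26912*1/5247) = -23129/26912*5247 = -121357863/26912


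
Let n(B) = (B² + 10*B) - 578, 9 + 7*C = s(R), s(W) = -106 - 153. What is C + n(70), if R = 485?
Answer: 34886/7 ≈ 4983.7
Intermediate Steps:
s(W) = -259
C = -268/7 (C = -9/7 + (⅐)*(-259) = -9/7 - 37 = -268/7 ≈ -38.286)
n(B) = -578 + B² + 10*B
C + n(70) = -268/7 + (-578 + 70² + 10*70) = -268/7 + (-578 + 4900 + 700) = -268/7 + 5022 = 34886/7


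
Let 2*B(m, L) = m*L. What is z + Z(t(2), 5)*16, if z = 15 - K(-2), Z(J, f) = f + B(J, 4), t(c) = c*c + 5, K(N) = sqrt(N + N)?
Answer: 383 - 2*I ≈ 383.0 - 2.0*I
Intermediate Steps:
B(m, L) = L*m/2 (B(m, L) = (m*L)/2 = (L*m)/2 = L*m/2)
K(N) = sqrt(2)*sqrt(N) (K(N) = sqrt(2*N) = sqrt(2)*sqrt(N))
t(c) = 5 + c**2 (t(c) = c**2 + 5 = 5 + c**2)
Z(J, f) = f + 2*J (Z(J, f) = f + (1/2)*4*J = f + 2*J)
z = 15 - 2*I (z = 15 - sqrt(2)*sqrt(-2) = 15 - sqrt(2)*I*sqrt(2) = 15 - 2*I ≈ 15.0 - 2.0*I)
z + Z(t(2), 5)*16 = (15 - 2*I) + (5 + 2*(5 + 2**2))*16 = (15 - 2*I) + (5 + 2*(5 + 4))*16 = (15 - 2*I) + (5 + 2*9)*16 = (15 - 2*I) + (5 + 18)*16 = (15 - 2*I) + 23*16 = (15 - 2*I) + 368 = 383 - 2*I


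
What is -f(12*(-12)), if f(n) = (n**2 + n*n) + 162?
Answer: -41634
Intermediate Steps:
f(n) = 162 + 2*n**2 (f(n) = (n**2 + n**2) + 162 = 2*n**2 + 162 = 162 + 2*n**2)
-f(12*(-12)) = -(162 + 2*(12*(-12))**2) = -(162 + 2*(-144)**2) = -(162 + 2*20736) = -(162 + 41472) = -1*41634 = -41634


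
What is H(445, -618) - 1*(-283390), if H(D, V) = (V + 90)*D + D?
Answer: 48875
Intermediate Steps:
H(D, V) = D + D*(90 + V) (H(D, V) = (90 + V)*D + D = D*(90 + V) + D = D + D*(90 + V))
H(445, -618) - 1*(-283390) = 445*(91 - 618) - 1*(-283390) = 445*(-527) + 283390 = -234515 + 283390 = 48875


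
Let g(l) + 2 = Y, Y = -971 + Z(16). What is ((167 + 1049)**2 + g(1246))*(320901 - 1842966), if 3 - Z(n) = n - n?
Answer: -2249134141590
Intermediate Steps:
Z(n) = 3 (Z(n) = 3 - (n - n) = 3 - 1*0 = 3 + 0 = 3)
Y = -968 (Y = -971 + 3 = -968)
g(l) = -970 (g(l) = -2 - 968 = -970)
((167 + 1049)**2 + g(1246))*(320901 - 1842966) = ((167 + 1049)**2 - 970)*(320901 - 1842966) = (1216**2 - 970)*(-1522065) = (1478656 - 970)*(-1522065) = 1477686*(-1522065) = -2249134141590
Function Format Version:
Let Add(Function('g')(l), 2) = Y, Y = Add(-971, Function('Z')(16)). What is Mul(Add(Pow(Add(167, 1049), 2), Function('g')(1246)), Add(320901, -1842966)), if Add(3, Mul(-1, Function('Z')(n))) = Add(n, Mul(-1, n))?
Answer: -2249134141590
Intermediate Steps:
Function('Z')(n) = 3 (Function('Z')(n) = Add(3, Mul(-1, Add(n, Mul(-1, n)))) = Add(3, Mul(-1, 0)) = Add(3, 0) = 3)
Y = -968 (Y = Add(-971, 3) = -968)
Function('g')(l) = -970 (Function('g')(l) = Add(-2, -968) = -970)
Mul(Add(Pow(Add(167, 1049), 2), Function('g')(1246)), Add(320901, -1842966)) = Mul(Add(Pow(Add(167, 1049), 2), -970), Add(320901, -1842966)) = Mul(Add(Pow(1216, 2), -970), -1522065) = Mul(Add(1478656, -970), -1522065) = Mul(1477686, -1522065) = -2249134141590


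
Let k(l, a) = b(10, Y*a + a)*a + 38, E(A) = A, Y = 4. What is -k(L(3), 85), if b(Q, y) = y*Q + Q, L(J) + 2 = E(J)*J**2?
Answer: -362138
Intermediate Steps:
L(J) = -2 + J**3 (L(J) = -2 + J*J**2 = -2 + J**3)
b(Q, y) = Q + Q*y (b(Q, y) = Q*y + Q = Q + Q*y)
k(l, a) = 38 + a*(10 + 50*a) (k(l, a) = (10*(1 + (4*a + a)))*a + 38 = (10*(1 + 5*a))*a + 38 = (10 + 50*a)*a + 38 = a*(10 + 50*a) + 38 = 38 + a*(10 + 50*a))
-k(L(3), 85) = -(38 + 10*85 + 50*85**2) = -(38 + 850 + 50*7225) = -(38 + 850 + 361250) = -1*362138 = -362138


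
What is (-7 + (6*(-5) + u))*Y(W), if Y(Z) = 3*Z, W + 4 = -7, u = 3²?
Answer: 924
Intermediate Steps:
u = 9
W = -11 (W = -4 - 7 = -11)
(-7 + (6*(-5) + u))*Y(W) = (-7 + (6*(-5) + 9))*(3*(-11)) = (-7 + (-30 + 9))*(-33) = (-7 - 21)*(-33) = -28*(-33) = 924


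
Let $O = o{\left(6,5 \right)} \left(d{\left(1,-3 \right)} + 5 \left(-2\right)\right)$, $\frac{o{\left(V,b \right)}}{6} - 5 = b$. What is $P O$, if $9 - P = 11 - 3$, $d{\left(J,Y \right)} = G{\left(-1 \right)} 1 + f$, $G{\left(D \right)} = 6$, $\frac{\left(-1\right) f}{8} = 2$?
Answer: $-1200$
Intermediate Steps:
$f = -16$ ($f = \left(-8\right) 2 = -16$)
$o{\left(V,b \right)} = 30 + 6 b$
$d{\left(J,Y \right)} = -10$ ($d{\left(J,Y \right)} = 6 \cdot 1 - 16 = 6 - 16 = -10$)
$P = 1$ ($P = 9 - \left(11 - 3\right) = 9 - 8 = 1$)
$O = -1200$ ($O = \left(30 + 6 \cdot 5\right) \left(-10 + 5 \left(-2\right)\right) = \left(30 + 30\right) \left(-10 - 10\right) = 60 \left(-20\right) = -1200$)
$P O = 1 \left(-1200\right) = -1200$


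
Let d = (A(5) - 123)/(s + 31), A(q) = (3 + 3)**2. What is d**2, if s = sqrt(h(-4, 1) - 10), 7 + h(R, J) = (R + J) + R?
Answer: 7569/(31 + 2*I*sqrt(6))**2 ≈ 7.3098 - 2.3695*I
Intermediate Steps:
h(R, J) = -7 + J + 2*R (h(R, J) = -7 + ((R + J) + R) = -7 + ((J + R) + R) = -7 + (J + 2*R) = -7 + J + 2*R)
A(q) = 36 (A(q) = 6**2 = 36)
s = 2*I*sqrt(6) (s = sqrt((-7 + 1 + 2*(-4)) - 10) = sqrt((-7 + 1 - 8) - 10) = sqrt(-14 - 10) = sqrt(-24) = 2*I*sqrt(6) ≈ 4.899*I)
d = -87/(31 + 2*I*sqrt(6)) (d = (36 - 123)/(2*I*sqrt(6) + 31) = -87/(31 + 2*I*sqrt(6)) ≈ -2.7381 + 0.4327*I)
d**2 = (-2697/985 + 174*I*sqrt(6)/985)**2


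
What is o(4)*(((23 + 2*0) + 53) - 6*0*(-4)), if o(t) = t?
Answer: 304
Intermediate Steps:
o(4)*(((23 + 2*0) + 53) - 6*0*(-4)) = 4*(((23 + 2*0) + 53) - 6*0*(-4)) = 4*(((23 + 0) + 53) + 0*(-4)) = 4*((23 + 53) + 0) = 4*(76 + 0) = 4*76 = 304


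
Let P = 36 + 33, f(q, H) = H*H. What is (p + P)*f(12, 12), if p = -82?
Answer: -1872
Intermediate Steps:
f(q, H) = H**2
P = 69
(p + P)*f(12, 12) = (-82 + 69)*12**2 = -13*144 = -1872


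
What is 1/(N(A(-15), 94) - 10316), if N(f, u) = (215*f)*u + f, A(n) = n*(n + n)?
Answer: 1/9084634 ≈ 1.1008e-7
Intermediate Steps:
A(n) = 2*n² (A(n) = n*(2*n) = 2*n²)
N(f, u) = f + 215*f*u (N(f, u) = 215*f*u + f = f + 215*f*u)
1/(N(A(-15), 94) - 10316) = 1/((2*(-15)²)*(1 + 215*94) - 10316) = 1/((2*225)*(1 + 20210) - 10316) = 1/(450*20211 - 10316) = 1/(9094950 - 10316) = 1/9084634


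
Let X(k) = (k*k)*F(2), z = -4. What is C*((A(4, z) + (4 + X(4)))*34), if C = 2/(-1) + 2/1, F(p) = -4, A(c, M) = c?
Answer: 0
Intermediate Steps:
X(k) = -4*k**2 (X(k) = (k*k)*(-4) = k**2*(-4) = -4*k**2)
C = 0 (C = 2*(-1) + 2*1 = -2 + 2 = 0)
C*((A(4, z) + (4 + X(4)))*34) = 0*((4 + (4 - 4*4**2))*34) = 0*((4 + (4 - 4*16))*34) = 0*((4 + (4 - 64))*34) = 0*((4 - 60)*34) = 0*(-56*34) = 0*(-1904) = 0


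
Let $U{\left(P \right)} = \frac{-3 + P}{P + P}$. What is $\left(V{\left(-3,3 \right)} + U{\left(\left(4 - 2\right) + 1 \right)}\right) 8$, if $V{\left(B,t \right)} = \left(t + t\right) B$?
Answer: $-144$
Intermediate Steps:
$V{\left(B,t \right)} = 2 B t$ ($V{\left(B,t \right)} = 2 t B = 2 B t$)
$U{\left(P \right)} = \frac{-3 + P}{2 P}$
$\left(V{\left(-3,3 \right)} + U{\left(\left(4 - 2\right) + 1 \right)}\right) 8 = \left(2 \left(-3\right) 3 + \frac{-3 + \left(\left(4 - 2\right) + 1\right)}{2 \left(\left(4 - 2\right) + 1\right)}\right) 8 = \left(-18 + \frac{-3 + \left(2 + 1\right)}{2 \left(2 + 1\right)}\right) 8 = \left(-18 + \frac{-3 + 3}{2 \cdot 3}\right) 8 = \left(-18 + \frac{1}{2} \cdot \frac{1}{3} \cdot 0\right) 8 = \left(-18 + 0\right) 8 = \left(-18\right) 8 = -144$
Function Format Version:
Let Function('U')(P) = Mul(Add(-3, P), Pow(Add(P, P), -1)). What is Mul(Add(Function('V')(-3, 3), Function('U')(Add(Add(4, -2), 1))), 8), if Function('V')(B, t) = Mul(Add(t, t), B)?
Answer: -144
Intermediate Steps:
Function('V')(B, t) = Mul(2, B, t) (Function('V')(B, t) = Mul(Mul(2, t), B) = Mul(2, B, t))
Function('U')(P) = Mul(Rational(1, 2), Pow(P, -1), Add(-3, P)) (Function('U')(P) = Mul(Add(-3, P), Pow(Mul(2, P), -1)) = Mul(Add(-3, P), Mul(Rational(1, 2), Pow(P, -1))) = Mul(Rational(1, 2), Pow(P, -1), Add(-3, P)))
Mul(Add(Function('V')(-3, 3), Function('U')(Add(Add(4, -2), 1))), 8) = Mul(Add(Mul(2, -3, 3), Mul(Rational(1, 2), Pow(Add(Add(4, -2), 1), -1), Add(-3, Add(Add(4, -2), 1)))), 8) = Mul(Add(-18, Mul(Rational(1, 2), Pow(Add(2, 1), -1), Add(-3, Add(2, 1)))), 8) = Mul(Add(-18, Mul(Rational(1, 2), Pow(3, -1), Add(-3, 3))), 8) = Mul(Add(-18, Mul(Rational(1, 2), Rational(1, 3), 0)), 8) = Mul(Add(-18, 0), 8) = Mul(-18, 8) = -144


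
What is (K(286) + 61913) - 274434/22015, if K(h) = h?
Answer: 1369036551/22015 ≈ 62187.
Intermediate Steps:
(K(286) + 61913) - 274434/22015 = (286 + 61913) - 274434/22015 = 62199 - 274434*1/22015 = 62199 - 274434/22015 = 1369036551/22015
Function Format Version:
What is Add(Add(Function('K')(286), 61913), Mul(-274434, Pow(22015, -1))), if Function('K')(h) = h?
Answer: Rational(1369036551, 22015) ≈ 62187.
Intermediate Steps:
Add(Add(Function('K')(286), 61913), Mul(-274434, Pow(22015, -1))) = Add(Add(286, 61913), Mul(-274434, Pow(22015, -1))) = Add(62199, Mul(-274434, Rational(1, 22015))) = Add(62199, Rational(-274434, 22015)) = Rational(1369036551, 22015)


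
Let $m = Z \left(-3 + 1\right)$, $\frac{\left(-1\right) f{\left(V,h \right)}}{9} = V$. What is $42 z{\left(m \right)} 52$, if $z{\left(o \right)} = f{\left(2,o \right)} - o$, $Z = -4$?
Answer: $-56784$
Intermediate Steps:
$f{\left(V,h \right)} = - 9 V$
$m = 8$ ($m = - 4 \left(-3 + 1\right) = \left(-4\right) \left(-2\right) = 8$)
$z{\left(o \right)} = -18 - o$ ($z{\left(o \right)} = \left(-9\right) 2 - o = -18 - o$)
$42 z{\left(m \right)} 52 = 42 \left(-18 - 8\right) 52 = 42 \left(-26\right) 52 = \left(-1092\right) 52 = -56784$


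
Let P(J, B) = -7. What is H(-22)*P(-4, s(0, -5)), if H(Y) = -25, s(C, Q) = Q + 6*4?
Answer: 175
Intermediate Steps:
s(C, Q) = 24 + Q (s(C, Q) = Q + 24 = 24 + Q)
H(-22)*P(-4, s(0, -5)) = -25*(-7) = 175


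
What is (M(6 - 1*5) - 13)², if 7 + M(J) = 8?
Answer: 144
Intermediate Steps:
M(J) = 1 (M(J) = -7 + 8 = 1)
(M(6 - 1*5) - 13)² = (1 - 13)² = (-12)² = 144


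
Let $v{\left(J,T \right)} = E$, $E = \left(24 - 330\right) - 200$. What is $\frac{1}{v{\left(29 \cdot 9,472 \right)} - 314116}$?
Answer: $- \frac{1}{314622} \approx -3.1784 \cdot 10^{-6}$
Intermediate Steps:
$E = -506$ ($E = -306 - 200 = -506$)
$v{\left(J,T \right)} = -506$
$\frac{1}{v{\left(29 \cdot 9,472 \right)} - 314116} = \frac{1}{-506 - 314116} = \frac{1}{-314622} = - \frac{1}{314622}$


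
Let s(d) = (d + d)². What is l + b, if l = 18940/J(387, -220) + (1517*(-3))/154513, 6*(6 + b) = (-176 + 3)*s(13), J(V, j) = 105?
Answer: -62679221099/3244773 ≈ -19317.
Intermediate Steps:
s(d) = 4*d² (s(d) = (2*d)² = 4*d²)
b = -58492/3 (b = -6 + ((-176 + 3)*(4*13²))/6 = -6 + (-692*169)/6 = -6 + (-173*676)/6 = -6 + (⅙)*(-116948) = -6 - 58474/3 = -58492/3 ≈ -19497.)
l = 585199673/3244773 (l = 18940/105 + (1517*(-3))/154513 = 18940*(1/105) - 4551*1/154513 = 3788/21 - 4551/154513 = 585199673/3244773 ≈ 180.35)
l + b = 585199673/3244773 - 58492/3 = -62679221099/3244773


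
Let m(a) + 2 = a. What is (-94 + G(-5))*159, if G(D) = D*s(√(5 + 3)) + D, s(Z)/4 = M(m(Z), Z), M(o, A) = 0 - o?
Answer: -22101 + 6360*√2 ≈ -13107.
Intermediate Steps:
m(a) = -2 + a
M(o, A) = -o
s(Z) = 8 - 4*Z (s(Z) = 4*(-(-2 + Z)) = 4*(2 - Z) = 8 - 4*Z)
G(D) = D + D*(8 - 8*√2) (G(D) = D*(8 - 4*√(5 + 3)) + D = D*(8 - 8*√2) + D = D + D*(8 - 8*√2))
(-94 + G(-5))*159 = (-94 - 5*(9 - 8*√2))*159 = (-94 + (-45 + 40*√2))*159 = (-139 + 40*√2)*159 = -22101 + 6360*√2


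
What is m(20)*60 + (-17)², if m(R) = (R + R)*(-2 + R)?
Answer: 43489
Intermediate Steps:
m(R) = 2*R*(-2 + R) (m(R) = (2*R)*(-2 + R) = 2*R*(-2 + R))
m(20)*60 + (-17)² = (2*20*(-2 + 20))*60 + (-17)² = (2*20*18)*60 + 289 = 720*60 + 289 = 43200 + 289 = 43489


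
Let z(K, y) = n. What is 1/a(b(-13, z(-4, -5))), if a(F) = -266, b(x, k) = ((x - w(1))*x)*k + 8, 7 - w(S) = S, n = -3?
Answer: -1/266 ≈ -0.0037594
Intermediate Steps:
z(K, y) = -3
w(S) = 7 - S
b(x, k) = 8 + k*x*(-6 + x) (b(x, k) = ((x - (7 - 1*1))*x)*k + 8 = ((x - (7 - 1))*x)*k + 8 = ((x - 1*6)*x)*k + 8 = ((x - 6)*x)*k + 8 = ((-6 + x)*x)*k + 8 = (x*(-6 + x))*k + 8 = k*x*(-6 + x) + 8 = 8 + k*x*(-6 + x))
1/a(b(-13, z(-4, -5))) = 1/(-266) = -1/266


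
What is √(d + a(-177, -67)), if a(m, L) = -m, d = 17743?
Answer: 16*√70 ≈ 133.87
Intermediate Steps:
√(d + a(-177, -67)) = √(17743 - 1*(-177)) = √(17743 + 177) = √17920 = 16*√70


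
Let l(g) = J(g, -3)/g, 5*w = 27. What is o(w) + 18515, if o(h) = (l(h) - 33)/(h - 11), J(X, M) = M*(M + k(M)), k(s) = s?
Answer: 1555705/84 ≈ 18520.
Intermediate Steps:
w = 27/5 (w = (1/5)*27 = 27/5 ≈ 5.4000)
J(X, M) = 2*M**2 (J(X, M) = M*(M + M) = M*(2*M) = 2*M**2)
l(g) = 18/g (l(g) = (2*(-3)**2)/g = (2*9)/g = 18/g)
o(h) = (-33 + 18/h)/(-11 + h) (o(h) = (18/h - 33)/(h - 11) = (-33 + 18/h)/(-11 + h))
o(w) + 18515 = 3*(6 - 11*27/5)/((27/5)*(-11 + 27/5)) + 18515 = 3*(5/27)*(6 - 297/5)/(-28/5) + 18515 = 3*(5/27)*(-5/28)*(-267/5) + 18515 = 445/84 + 18515 = 1555705/84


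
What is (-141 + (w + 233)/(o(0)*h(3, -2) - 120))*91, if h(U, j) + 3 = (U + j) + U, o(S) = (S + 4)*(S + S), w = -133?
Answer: -77441/6 ≈ -12907.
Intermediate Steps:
o(S) = 2*S*(4 + S) (o(S) = (4 + S)*(2*S) = 2*S*(4 + S))
h(U, j) = -3 + j + 2*U (h(U, j) = -3 + ((U + j) + U) = -3 + (j + 2*U) = -3 + j + 2*U)
(-141 + (w + 233)/(o(0)*h(3, -2) - 120))*91 = (-141 + (-133 + 233)/((2*0*(4 + 0))*(-3 - 2 + 2*3) - 120))*91 = (-141 + 100/((2*0*4)*(-3 - 2 + 6) - 120))*91 = (-141 + 100/(0*1 - 120))*91 = (-141 + 100/(0 - 120))*91 = (-141 + 100/(-120))*91 = (-141 + 100*(-1/120))*91 = (-141 - ⅚)*91 = -851/6*91 = -77441/6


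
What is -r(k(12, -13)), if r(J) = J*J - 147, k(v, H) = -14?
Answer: -49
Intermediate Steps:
r(J) = -147 + J² (r(J) = J² - 147 = -147 + J²)
-r(k(12, -13)) = -(-147 + (-14)²) = -(-147 + 196) = -1*49 = -49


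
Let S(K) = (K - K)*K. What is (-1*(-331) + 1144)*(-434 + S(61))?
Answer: -640150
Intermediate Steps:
S(K) = 0 (S(K) = 0*K = 0)
(-1*(-331) + 1144)*(-434 + S(61)) = (-1*(-331) + 1144)*(-434 + 0) = (331 + 1144)*(-434) = 1475*(-434) = -640150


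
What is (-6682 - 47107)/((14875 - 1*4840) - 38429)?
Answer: 53789/28394 ≈ 1.8944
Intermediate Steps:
(-6682 - 47107)/((14875 - 1*4840) - 38429) = -53789/((14875 - 4840) - 38429) = -53789/(10035 - 38429) = -53789/(-28394) = -53789*(-1/28394) = 53789/28394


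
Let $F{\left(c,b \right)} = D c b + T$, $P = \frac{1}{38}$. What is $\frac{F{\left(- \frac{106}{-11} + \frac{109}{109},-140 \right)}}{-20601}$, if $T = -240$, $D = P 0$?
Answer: $\frac{80}{6867} \approx 0.01165$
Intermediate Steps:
$P = \frac{1}{38} \approx 0.026316$
$D = 0$ ($D = \frac{1}{38} \cdot 0 = 0$)
$F{\left(c,b \right)} = -240$ ($F{\left(c,b \right)} = 0 c b - 240 = 0 b - 240 = 0 - 240 = -240$)
$\frac{F{\left(- \frac{106}{-11} + \frac{109}{109},-140 \right)}}{-20601} = - \frac{240}{-20601} = \left(-240\right) \left(- \frac{1}{20601}\right) = \frac{80}{6867}$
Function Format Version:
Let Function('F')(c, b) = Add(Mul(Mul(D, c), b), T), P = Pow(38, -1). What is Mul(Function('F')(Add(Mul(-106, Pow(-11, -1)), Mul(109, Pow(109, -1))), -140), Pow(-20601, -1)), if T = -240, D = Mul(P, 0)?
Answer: Rational(80, 6867) ≈ 0.011650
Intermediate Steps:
P = Rational(1, 38) ≈ 0.026316
D = 0 (D = Mul(Rational(1, 38), 0) = 0)
Function('F')(c, b) = -240 (Function('F')(c, b) = Add(Mul(Mul(0, c), b), -240) = Add(Mul(0, b), -240) = Add(0, -240) = -240)
Mul(Function('F')(Add(Mul(-106, Pow(-11, -1)), Mul(109, Pow(109, -1))), -140), Pow(-20601, -1)) = Mul(-240, Pow(-20601, -1)) = Mul(-240, Rational(-1, 20601)) = Rational(80, 6867)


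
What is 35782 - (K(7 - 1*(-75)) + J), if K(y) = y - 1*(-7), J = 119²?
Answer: 21532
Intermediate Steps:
J = 14161
K(y) = 7 + y (K(y) = y + 7 = 7 + y)
35782 - (K(7 - 1*(-75)) + J) = 35782 - ((7 + (7 - 1*(-75))) + 14161) = 35782 - ((7 + (7 + 75)) + 14161) = 35782 - ((7 + 82) + 14161) = 35782 - (89 + 14161) = 35782 - 1*14250 = 35782 - 14250 = 21532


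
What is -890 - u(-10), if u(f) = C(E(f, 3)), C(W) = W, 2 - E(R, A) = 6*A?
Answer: -874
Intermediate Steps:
E(R, A) = 2 - 6*A
u(f) = -16 (u(f) = 2 - 6*3 = 2 - 18 = -16)
-890 - u(-10) = -890 - 1*(-16) = -890 + 16 = -874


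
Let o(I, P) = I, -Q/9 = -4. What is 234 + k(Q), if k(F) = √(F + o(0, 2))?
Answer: 240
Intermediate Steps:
Q = 36 (Q = -9*(-4) = 36)
k(F) = √F (k(F) = √(F + 0) = √F)
234 + k(Q) = 234 + √36 = 234 + 6 = 240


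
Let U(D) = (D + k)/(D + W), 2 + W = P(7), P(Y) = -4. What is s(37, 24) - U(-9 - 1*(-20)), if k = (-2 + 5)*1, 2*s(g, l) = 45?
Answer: 197/10 ≈ 19.700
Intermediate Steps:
s(g, l) = 45/2 (s(g, l) = (½)*45 = 45/2)
W = -6 (W = -2 - 4 = -6)
k = 3 (k = 3*1 = 3)
U(D) = (3 + D)/(-6 + D) (U(D) = (D + 3)/(D - 6) = (3 + D)/(-6 + D))
s(37, 24) - U(-9 - 1*(-20)) = 45/2 - (3 + (-9 - 1*(-20)))/(-6 + (-9 - 1*(-20))) = 45/2 - (3 + (-9 + 20))/(-6 + (-9 + 20)) = 45/2 - (3 + 11)/(-6 + 11) = 45/2 - 14/5 = 197/10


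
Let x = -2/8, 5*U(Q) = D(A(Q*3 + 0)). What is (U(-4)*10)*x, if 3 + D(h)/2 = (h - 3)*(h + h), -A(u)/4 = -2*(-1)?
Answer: -173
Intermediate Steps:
A(u) = -8 (A(u) = -(-8)*(-1) = -4*2 = -8)
D(h) = -6 + 4*h*(-3 + h) (D(h) = -6 + 2*((h - 3)*(h + h)) = -6 + 2*((-3 + h)*(2*h)) = -6 + 2*(2*h*(-3 + h)) = -6 + 4*h*(-3 + h))
U(Q) = 346/5 (U(Q) = (-6 - 12*(-8) + 4*(-8)**2)/5 = (-6 + 96 + 4*64)/5 = (-6 + 96 + 256)/5 = (1/5)*346 = 346/5)
x = -1/4 (x = -2*1/8 = -1/4 ≈ -0.25000)
(U(-4)*10)*x = ((346/5)*10)*(-1/4) = 692*(-1/4) = -173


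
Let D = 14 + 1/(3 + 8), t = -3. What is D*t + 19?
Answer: -256/11 ≈ -23.273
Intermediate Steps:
D = 155/11 (D = 14 + 1/11 = 155/11 ≈ 14.091)
D*t + 19 = (155/11)*(-3) + 19 = -465/11 + 19 = -256/11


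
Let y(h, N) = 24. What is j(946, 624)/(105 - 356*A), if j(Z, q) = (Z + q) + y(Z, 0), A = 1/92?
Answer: 18331/1163 ≈ 15.762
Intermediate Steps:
A = 1/92 ≈ 0.010870
j(Z, q) = 24 + Z + q (j(Z, q) = (Z + q) + 24 = 24 + Z + q)
j(946, 624)/(105 - 356*A) = (24 + 946 + 624)/(105 - 356*1/92) = 1594/(105 - 89/23) = 1594/(2326/23) = 1594*(23/2326) = 18331/1163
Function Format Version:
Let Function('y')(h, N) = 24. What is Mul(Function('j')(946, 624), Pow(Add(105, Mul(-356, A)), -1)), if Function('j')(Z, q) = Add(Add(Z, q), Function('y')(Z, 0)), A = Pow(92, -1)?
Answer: Rational(18331, 1163) ≈ 15.762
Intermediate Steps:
A = Rational(1, 92) ≈ 0.010870
Function('j')(Z, q) = Add(24, Z, q) (Function('j')(Z, q) = Add(Add(Z, q), 24) = Add(24, Z, q))
Mul(Function('j')(946, 624), Pow(Add(105, Mul(-356, A)), -1)) = Mul(Add(24, 946, 624), Pow(Add(105, Mul(-356, Rational(1, 92))), -1)) = Mul(1594, Pow(Add(105, Rational(-89, 23)), -1)) = Mul(1594, Pow(Rational(2326, 23), -1)) = Mul(1594, Rational(23, 2326)) = Rational(18331, 1163)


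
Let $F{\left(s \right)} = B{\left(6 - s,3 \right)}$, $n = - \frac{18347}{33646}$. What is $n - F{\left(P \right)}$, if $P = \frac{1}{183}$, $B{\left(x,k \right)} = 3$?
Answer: $- \frac{119285}{33646} \approx -3.5453$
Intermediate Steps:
$n = - \frac{18347}{33646}$ ($n = \left(-18347\right) \frac{1}{33646} = - \frac{18347}{33646} \approx -0.54529$)
$P = \frac{1}{183} \approx 0.0054645$
$F{\left(s \right)} = 3$
$n - F{\left(P \right)} = - \frac{18347}{33646} - 3 = - \frac{119285}{33646}$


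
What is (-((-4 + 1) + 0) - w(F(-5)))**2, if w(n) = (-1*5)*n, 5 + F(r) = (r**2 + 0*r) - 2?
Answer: 8649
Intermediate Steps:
F(r) = -7 + r**2 (F(r) = -5 + ((r**2 + 0*r) - 2) = -5 + ((r**2 + 0) - 2) = -5 + (r**2 - 2) = -5 + (-2 + r**2) = -7 + r**2)
w(n) = -5*n
(-((-4 + 1) + 0) - w(F(-5)))**2 = (-((-4 + 1) + 0) - (-5)*(-7 + (-5)**2))**2 = (-(-3 + 0) - (-5)*(-7 + 25))**2 = (-1*(-3) - (-5)*18)**2 = (3 - 1*(-90))**2 = (3 + 90)**2 = 93**2 = 8649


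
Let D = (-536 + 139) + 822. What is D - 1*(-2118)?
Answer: 2543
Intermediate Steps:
D = 425 (D = -397 + 822 = 425)
D - 1*(-2118) = 425 - 1*(-2118) = 425 + 2118 = 2543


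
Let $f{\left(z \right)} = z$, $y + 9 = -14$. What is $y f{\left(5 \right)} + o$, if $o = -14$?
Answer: $-129$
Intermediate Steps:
$y = -23$ ($y = -9 - 14 = -23$)
$y f{\left(5 \right)} + o = \left(-23\right) 5 - 14 = -115 - 14 = -129$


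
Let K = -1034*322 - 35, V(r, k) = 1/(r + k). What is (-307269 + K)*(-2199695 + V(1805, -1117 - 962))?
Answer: 192945200190306/137 ≈ 1.4084e+12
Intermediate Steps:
V(r, k) = 1/(k + r)
K = -332983 (K = -332948 - 35 = -332983)
(-307269 + K)*(-2199695 + V(1805, -1117 - 962)) = (-307269 - 332983)*(-2199695 + 1/((-1117 - 962) + 1805)) = -640252*(-2199695 + 1/(-2079 + 1805)) = -640252*(-2199695 + 1/(-274)) = -640252*(-2199695 - 1/274) = -640252*(-602716431/274) = 192945200190306/137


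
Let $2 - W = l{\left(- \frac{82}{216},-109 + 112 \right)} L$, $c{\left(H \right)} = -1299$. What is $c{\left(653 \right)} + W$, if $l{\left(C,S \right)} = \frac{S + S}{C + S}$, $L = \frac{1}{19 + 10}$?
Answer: $- \frac{10645127}{8207} \approx -1297.1$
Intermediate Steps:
$L = \frac{1}{29} \approx 0.034483$
$l{\left(C,S \right)} = \frac{2 S}{C + S}$
$W = \frac{15766}{8207}$ ($W = 2 - \frac{2 \left(-109 + 112\right)}{- \frac{82}{216} + \left(-109 + 112\right)} \frac{1}{29} = 2 - 2 \cdot 3 \frac{1}{\left(-82\right) \frac{1}{216} + 3} \cdot \frac{1}{29} = 2 - 2 \cdot 3 \frac{1}{- \frac{41}{108} + 3} \cdot \frac{1}{29} = 2 - 2 \cdot 3 \frac{1}{\frac{283}{108}} \cdot \frac{1}{29} = 2 - 2 \cdot 3 \cdot \frac{108}{283} \cdot \frac{1}{29} = 2 - \frac{648}{283} \cdot \frac{1}{29} = 2 - \frac{648}{8207} = \frac{15766}{8207} \approx 1.921$)
$c{\left(653 \right)} + W = -1299 + \frac{15766}{8207} = - \frac{10645127}{8207}$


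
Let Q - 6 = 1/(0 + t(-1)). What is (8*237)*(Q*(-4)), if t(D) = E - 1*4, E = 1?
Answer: -42976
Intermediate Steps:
t(D) = -3 (t(D) = 1 - 1*4 = 1 - 4 = -3)
Q = 17/3 (Q = 6 + 1/(0 - 3) = 6 + 1/(-3) = 6 - 1/3 = 17/3 ≈ 5.6667)
(8*237)*(Q*(-4)) = (8*237)*((17/3)*(-4)) = 1896*(-68/3) = -42976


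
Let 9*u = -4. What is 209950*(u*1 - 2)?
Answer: -4618900/9 ≈ -5.1321e+5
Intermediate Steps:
u = -4/9 (u = (1/9)*(-4) = -4/9 ≈ -0.44444)
209950*(u*1 - 2) = 209950*(-4/9*1 - 2) = 209950*(-4/9 - 2) = 209950*(-22/9) = -4618900/9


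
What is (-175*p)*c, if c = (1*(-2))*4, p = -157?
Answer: -219800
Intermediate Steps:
c = -8 (c = -2*4 = -8)
(-175*p)*c = -175*(-157)*(-8) = 27475*(-8) = -219800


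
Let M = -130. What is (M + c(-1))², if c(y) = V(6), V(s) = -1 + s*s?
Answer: 9025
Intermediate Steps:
V(s) = -1 + s²
c(y) = 35 (c(y) = -1 + 6² = -1 + 36 = 35)
(M + c(-1))² = (-130 + 35)² = (-95)² = 9025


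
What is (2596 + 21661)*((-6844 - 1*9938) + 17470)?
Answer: 16688816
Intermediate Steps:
(2596 + 21661)*((-6844 - 1*9938) + 17470) = 24257*((-6844 - 9938) + 17470) = 24257*(-16782 + 17470) = 24257*688 = 16688816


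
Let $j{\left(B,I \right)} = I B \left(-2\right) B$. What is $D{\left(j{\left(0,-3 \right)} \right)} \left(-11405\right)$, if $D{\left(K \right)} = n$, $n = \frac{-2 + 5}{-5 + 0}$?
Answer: $6843$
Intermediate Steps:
$n = - \frac{3}{5}$ ($n = \frac{3}{-5} = 3 \left(- \frac{1}{5}\right) = - \frac{3}{5} \approx -0.6$)
$j{\left(B,I \right)} = - 2 I B^{2}$ ($j{\left(B,I \right)} = I \left(- 2 B\right) B = - 2 B I B = - 2 I B^{2}$)
$D{\left(K \right)} = - \frac{3}{5}$
$D{\left(j{\left(0,-3 \right)} \right)} \left(-11405\right) = \left(- \frac{3}{5}\right) \left(-11405\right) = 6843$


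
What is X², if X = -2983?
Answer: 8898289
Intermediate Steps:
X² = (-2983)² = 8898289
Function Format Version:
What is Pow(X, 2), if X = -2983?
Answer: 8898289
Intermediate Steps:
Pow(X, 2) = Pow(-2983, 2) = 8898289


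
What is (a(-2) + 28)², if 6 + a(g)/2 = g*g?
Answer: 576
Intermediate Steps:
a(g) = -12 + 2*g² (a(g) = -12 + 2*(g*g) = -12 + 2*g²)
(a(-2) + 28)² = ((-12 + 2*(-2)²) + 28)² = ((-12 + 2*4) + 28)² = ((-12 + 8) + 28)² = (-4 + 28)² = 24² = 576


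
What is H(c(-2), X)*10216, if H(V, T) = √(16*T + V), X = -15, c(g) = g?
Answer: 112376*I*√2 ≈ 1.5892e+5*I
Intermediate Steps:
H(V, T) = √(V + 16*T)
H(c(-2), X)*10216 = √(-2 + 16*(-15))*10216 = √(-2 - 240)*10216 = √(-242)*10216 = (11*I*√2)*10216 = 112376*I*√2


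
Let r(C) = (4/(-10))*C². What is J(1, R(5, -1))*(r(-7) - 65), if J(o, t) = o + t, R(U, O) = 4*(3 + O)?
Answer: -3807/5 ≈ -761.40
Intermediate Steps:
R(U, O) = 12 + 4*O
r(C) = -2*C²/5 (r(C) = (4*(-⅒))*C² = -2*C²/5)
J(1, R(5, -1))*(r(-7) - 65) = (1 + (12 + 4*(-1)))*(-⅖*(-7)² - 65) = (1 + (12 - 4))*(-⅖*49 - 65) = (1 + 8)*(-98/5 - 65) = 9*(-423/5) = -3807/5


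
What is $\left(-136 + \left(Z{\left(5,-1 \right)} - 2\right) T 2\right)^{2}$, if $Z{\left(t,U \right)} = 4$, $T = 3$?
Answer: $15376$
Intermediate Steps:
$\left(-136 + \left(Z{\left(5,-1 \right)} - 2\right) T 2\right)^{2} = \left(-136 + \left(4 - 2\right) 3 \cdot 2\right)^{2} = \left(-136 + 2 \cdot 6\right)^{2} = \left(-136 + 12\right)^{2} = \left(-124\right)^{2} = 15376$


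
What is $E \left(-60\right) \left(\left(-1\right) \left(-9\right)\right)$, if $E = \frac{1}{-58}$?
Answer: $\frac{270}{29} \approx 9.3103$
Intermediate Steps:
$E = - \frac{1}{58} \approx -0.017241$
$E \left(-60\right) \left(\left(-1\right) \left(-9\right)\right) = \left(- \frac{1}{58}\right) \left(-60\right) \left(\left(-1\right) \left(-9\right)\right) = \frac{30}{29} \cdot 9 = \frac{270}{29}$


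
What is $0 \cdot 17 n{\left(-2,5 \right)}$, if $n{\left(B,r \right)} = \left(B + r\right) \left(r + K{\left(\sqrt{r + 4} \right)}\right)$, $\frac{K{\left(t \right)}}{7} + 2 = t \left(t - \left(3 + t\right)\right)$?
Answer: $0$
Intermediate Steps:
$K{\left(t \right)} = -14 - 21 t$ ($K{\left(t \right)} = -14 + 7 t \left(t - \left(3 + t\right)\right) = -14 + 7 t \left(-3\right) = -14 + 7 \left(- 3 t\right) = -14 - 21 t$)
$n{\left(B,r \right)} = \left(B + r\right) \left(-14 + r - 21 \sqrt{4 + r}\right)$ ($n{\left(B,r \right)} = \left(B + r\right) \left(r - \left(14 + 21 \sqrt{r + 4}\right)\right) = \left(B + r\right) \left(r - \left(14 + 21 \sqrt{4 + r}\right)\right) = \left(B + r\right) \left(-14 + r - 21 \sqrt{4 + r}\right)$)
$0 \cdot 17 n{\left(-2,5 \right)} = 0 \cdot 17 \left(5^{2} - 10 - - 14 \left(2 + 3 \sqrt{4 + 5}\right) - 35 \left(2 + 3 \sqrt{4 + 5}\right)\right) = 0 \left(25 - 10 - - 14 \left(2 + 3 \sqrt{9}\right) - 35 \left(2 + 3 \sqrt{9}\right)\right) = 0 \left(25 - 10 - - 14 \left(2 + 3 \cdot 3\right) - 35 \left(2 + 3 \cdot 3\right)\right) = 0 \left(25 - 10 - - 14 \left(2 + 9\right) - 35 \left(2 + 9\right)\right) = 0 \left(25 - 10 - \left(-14\right) 11 - 35 \cdot 11\right) = 0 \left(25 - 10 + 154 - 385\right) = 0 \left(-216\right) = 0$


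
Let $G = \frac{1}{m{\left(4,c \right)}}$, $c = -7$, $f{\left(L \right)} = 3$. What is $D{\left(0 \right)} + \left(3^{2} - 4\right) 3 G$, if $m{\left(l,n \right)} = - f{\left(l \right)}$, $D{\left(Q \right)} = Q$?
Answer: $-5$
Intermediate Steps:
$m{\left(l,n \right)} = -3$ ($m{\left(l,n \right)} = \left(-1\right) 3 = -3$)
$G = - \frac{1}{3}$ ($G = \frac{1}{-3} = - \frac{1}{3} \approx -0.33333$)
$D{\left(0 \right)} + \left(3^{2} - 4\right) 3 G = 0 + \left(3^{2} - 4\right) 3 \left(- \frac{1}{3}\right) = 0 + \left(9 - 4\right) 3 \left(- \frac{1}{3}\right) = 0 + 5 \cdot 3 \left(- \frac{1}{3}\right) = 0 + 15 \left(- \frac{1}{3}\right) = 0 - 5 = -5$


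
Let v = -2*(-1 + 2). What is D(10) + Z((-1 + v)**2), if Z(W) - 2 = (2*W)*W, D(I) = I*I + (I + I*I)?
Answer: 374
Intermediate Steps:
v = -2 (v = -2*1 = -2)
D(I) = I + 2*I**2 (D(I) = I**2 + (I + I**2) = I + 2*I**2)
Z(W) = 2 + 2*W**2 (Z(W) = 2 + (2*W)*W = 2 + 2*W**2)
D(10) + Z((-1 + v)**2) = 10*(1 + 2*10) + (2 + 2*((-1 - 2)**2)**2) = 10*(1 + 20) + (2 + 2*((-3)**2)**2) = 10*21 + (2 + 2*9**2) = 210 + (2 + 2*81) = 210 + (2 + 162) = 210 + 164 = 374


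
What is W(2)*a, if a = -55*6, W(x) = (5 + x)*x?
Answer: -4620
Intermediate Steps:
W(x) = x*(5 + x)
a = -330
W(2)*a = (2*(5 + 2))*(-330) = (2*7)*(-330) = 14*(-330) = -4620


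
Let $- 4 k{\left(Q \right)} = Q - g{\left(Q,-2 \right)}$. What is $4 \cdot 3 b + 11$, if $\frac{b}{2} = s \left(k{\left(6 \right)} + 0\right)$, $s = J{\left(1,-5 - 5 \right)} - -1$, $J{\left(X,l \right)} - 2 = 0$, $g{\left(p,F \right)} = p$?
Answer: $11$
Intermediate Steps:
$J{\left(X,l \right)} = 2$ ($J{\left(X,l \right)} = 2 + 0 = 2$)
$s = 3$ ($s = 2 - -1 = 2 + 1 = 3$)
$k{\left(Q \right)} = 0$ ($k{\left(Q \right)} = - \frac{Q - Q}{4} = \left(- \frac{1}{4}\right) 0 = 0$)
$b = 0$ ($b = 2 \cdot 3 \left(0 + 0\right) = 2 \cdot 3 \cdot 0 = 2 \cdot 0 = 0$)
$4 \cdot 3 b + 11 = 4 \cdot 3 \cdot 0 + 11 = 12 \cdot 0 + 11 = 0 + 11 = 11$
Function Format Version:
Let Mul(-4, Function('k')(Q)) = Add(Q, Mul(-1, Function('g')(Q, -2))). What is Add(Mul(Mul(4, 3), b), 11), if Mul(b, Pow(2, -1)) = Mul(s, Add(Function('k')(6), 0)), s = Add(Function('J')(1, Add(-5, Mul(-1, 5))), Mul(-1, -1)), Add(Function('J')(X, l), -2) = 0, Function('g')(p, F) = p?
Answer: 11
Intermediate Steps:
Function('J')(X, l) = 2 (Function('J')(X, l) = Add(2, 0) = 2)
s = 3 (s = Add(2, Mul(-1, -1)) = Add(2, 1) = 3)
Function('k')(Q) = 0 (Function('k')(Q) = Mul(Rational(-1, 4), Add(Q, Mul(-1, Q))) = Mul(Rational(-1, 4), 0) = 0)
b = 0 (b = Mul(2, Mul(3, Add(0, 0))) = Mul(2, Mul(3, 0)) = Mul(2, 0) = 0)
Add(Mul(Mul(4, 3), b), 11) = Add(Mul(Mul(4, 3), 0), 11) = Add(Mul(12, 0), 11) = Add(0, 11) = 11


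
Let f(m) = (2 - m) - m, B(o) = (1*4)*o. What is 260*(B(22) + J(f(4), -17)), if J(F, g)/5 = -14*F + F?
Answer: 124280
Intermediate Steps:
B(o) = 4*o
f(m) = 2 - 2*m
J(F, g) = -65*F (J(F, g) = 5*(-14*F + F) = 5*(-13*F) = -65*F)
260*(B(22) + J(f(4), -17)) = 260*(4*22 - 65*(2 - 2*4)) = 260*(88 - 65*(2 - 8)) = 260*(88 - 65*(-6)) = 260*(88 + 390) = 260*478 = 124280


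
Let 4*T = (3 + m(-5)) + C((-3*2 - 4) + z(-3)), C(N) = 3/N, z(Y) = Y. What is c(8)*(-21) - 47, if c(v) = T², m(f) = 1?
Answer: -177509/2704 ≈ -65.647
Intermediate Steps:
T = 49/52 (T = ((3 + 1) + 3/((-3*2 - 4) - 3))/4 = (4 + 3/((-6 - 4) - 3))/4 = (4 + 3/(-10 - 3))/4 = (4 + 3/(-13))/4 = (4 + 3*(-1/13))/4 = (4 - 3/13)/4 = (¼)*(49/13) = 49/52 ≈ 0.94231)
c(v) = 2401/2704 (c(v) = (49/52)² = 2401/2704)
c(8)*(-21) - 47 = (2401/2704)*(-21) - 47 = -50421/2704 - 47 = -177509/2704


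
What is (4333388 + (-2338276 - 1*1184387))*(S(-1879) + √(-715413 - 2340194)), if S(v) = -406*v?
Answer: 618481023650 + 810725*I*√3055607 ≈ 6.1848e+11 + 1.4172e+9*I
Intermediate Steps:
(4333388 + (-2338276 - 1*1184387))*(S(-1879) + √(-715413 - 2340194)) = (4333388 + (-2338276 - 1*1184387))*(-406*(-1879) + √(-715413 - 2340194)) = (4333388 + (-2338276 - 1184387))*(762874 + √(-3055607)) = (4333388 - 3522663)*(762874 + I*√3055607) = 810725*(762874 + I*√3055607) = 618481023650 + 810725*I*√3055607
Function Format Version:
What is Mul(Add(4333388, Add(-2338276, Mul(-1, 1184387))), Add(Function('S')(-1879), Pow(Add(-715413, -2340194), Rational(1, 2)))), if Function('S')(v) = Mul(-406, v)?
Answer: Add(618481023650, Mul(810725, I, Pow(3055607, Rational(1, 2)))) ≈ Add(6.1848e+11, Mul(1.4172e+9, I))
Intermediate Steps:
Mul(Add(4333388, Add(-2338276, Mul(-1, 1184387))), Add(Function('S')(-1879), Pow(Add(-715413, -2340194), Rational(1, 2)))) = Mul(Add(4333388, Add(-2338276, Mul(-1, 1184387))), Add(Mul(-406, -1879), Pow(Add(-715413, -2340194), Rational(1, 2)))) = Mul(Add(4333388, Add(-2338276, -1184387)), Add(762874, Pow(-3055607, Rational(1, 2)))) = Mul(Add(4333388, -3522663), Add(762874, Mul(I, Pow(3055607, Rational(1, 2))))) = Mul(810725, Add(762874, Mul(I, Pow(3055607, Rational(1, 2))))) = Add(618481023650, Mul(810725, I, Pow(3055607, Rational(1, 2))))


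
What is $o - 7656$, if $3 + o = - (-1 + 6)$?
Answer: $-7664$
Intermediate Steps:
$o = -8$ ($o = -3 - \left(-1 + 6\right) = -3 - 5 = -8$)
$o - 7656 = -8 - 7656 = -7664$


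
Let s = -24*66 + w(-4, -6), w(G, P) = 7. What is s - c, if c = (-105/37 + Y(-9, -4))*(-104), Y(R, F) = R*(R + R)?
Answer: 554107/37 ≈ 14976.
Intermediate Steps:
Y(R, F) = 2*R**2 (Y(R, F) = R*(2*R) = 2*R**2)
c = -612456/37 (c = (-105/37 + 2*(-9)**2)*(-104) = (-105*1/37 + 2*81)*(-104) = (-105/37 + 162)*(-104) = (5889/37)*(-104) = -612456/37 ≈ -16553.)
s = -1577 (s = -24*66 + 7 = -1584 + 7 = -1577)
s - c = -1577 - 1*(-612456/37) = -1577 + 612456/37 = 554107/37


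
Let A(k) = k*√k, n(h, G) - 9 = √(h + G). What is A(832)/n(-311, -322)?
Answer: 9984*√13/119 - 3328*I*√8229/357 ≈ 302.5 - 845.65*I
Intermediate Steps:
n(h, G) = 9 + √(G + h) (n(h, G) = 9 + √(h + G) = 9 + √(G + h))
A(k) = k^(3/2)
A(832)/n(-311, -322) = 832^(3/2)/(9 + √(-322 - 311)) = (6656*√13)/(9 + √(-633)) = (6656*√13)/(9 + I*√633) = 6656*√13/(9 + I*√633)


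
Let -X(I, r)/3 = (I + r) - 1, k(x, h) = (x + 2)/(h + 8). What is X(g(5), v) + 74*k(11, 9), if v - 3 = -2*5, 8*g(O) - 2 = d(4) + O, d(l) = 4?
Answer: 10399/136 ≈ 76.463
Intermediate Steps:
k(x, h) = (2 + x)/(8 + h)
g(O) = 3/4 + O/8 (g(O) = 1/4 + (4 + O)/8 = 1/4 + (1/2 + O/8) = 3/4 + O/8)
v = -7 (v = 3 - 2*5 = 3 - 10 = -7)
X(I, r) = 3 - 3*I - 3*r (X(I, r) = -3*((I + r) - 1) = -3*(-1 + I + r) = 3 - 3*I - 3*r)
X(g(5), v) + 74*k(11, 9) = (3 - 3*(3/4 + (1/8)*5) - 3*(-7)) + 74*((2 + 11)/(8 + 9)) = (3 - 3*(3/4 + 5/8) + 21) + 74*(13/17) = (3 - 3*11/8 + 21) + 74*((1/17)*13) = (3 - 33/8 + 21) + 74*(13/17) = 159/8 + 962/17 = 10399/136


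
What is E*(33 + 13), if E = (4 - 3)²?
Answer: 46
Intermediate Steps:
E = 1 (E = 1² = 1)
E*(33 + 13) = 1*(33 + 13) = 1*46 = 46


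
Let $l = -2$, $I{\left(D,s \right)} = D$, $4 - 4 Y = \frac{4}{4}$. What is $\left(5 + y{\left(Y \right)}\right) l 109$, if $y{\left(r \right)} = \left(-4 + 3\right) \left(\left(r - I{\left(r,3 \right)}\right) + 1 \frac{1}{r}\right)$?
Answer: $- \frac{2398}{3} \approx -799.33$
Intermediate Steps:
$Y = \frac{3}{4}$ ($Y = 1 - \frac{4 \cdot \frac{1}{4}}{4} = 1 - \frac{1}{4} = \frac{3}{4} \approx 0.75$)
$y{\left(r \right)} = - \frac{1}{r}$ ($y{\left(r \right)} = \left(-4 + 3\right) \left(\left(r - r\right) + 1 \frac{1}{r}\right) = - (0 + \frac{1}{r}) = - \frac{1}{r}$)
$\left(5 + y{\left(Y \right)}\right) l 109 = \left(5 - \frac{1}{\frac{3}{4}}\right) \left(-2\right) 109 = \left(5 - \frac{4}{3}\right) \left(-2\right) 109 = \frac{11}{3} \left(-2\right) 109 = \left(- \frac{22}{3}\right) 109 = - \frac{2398}{3}$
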